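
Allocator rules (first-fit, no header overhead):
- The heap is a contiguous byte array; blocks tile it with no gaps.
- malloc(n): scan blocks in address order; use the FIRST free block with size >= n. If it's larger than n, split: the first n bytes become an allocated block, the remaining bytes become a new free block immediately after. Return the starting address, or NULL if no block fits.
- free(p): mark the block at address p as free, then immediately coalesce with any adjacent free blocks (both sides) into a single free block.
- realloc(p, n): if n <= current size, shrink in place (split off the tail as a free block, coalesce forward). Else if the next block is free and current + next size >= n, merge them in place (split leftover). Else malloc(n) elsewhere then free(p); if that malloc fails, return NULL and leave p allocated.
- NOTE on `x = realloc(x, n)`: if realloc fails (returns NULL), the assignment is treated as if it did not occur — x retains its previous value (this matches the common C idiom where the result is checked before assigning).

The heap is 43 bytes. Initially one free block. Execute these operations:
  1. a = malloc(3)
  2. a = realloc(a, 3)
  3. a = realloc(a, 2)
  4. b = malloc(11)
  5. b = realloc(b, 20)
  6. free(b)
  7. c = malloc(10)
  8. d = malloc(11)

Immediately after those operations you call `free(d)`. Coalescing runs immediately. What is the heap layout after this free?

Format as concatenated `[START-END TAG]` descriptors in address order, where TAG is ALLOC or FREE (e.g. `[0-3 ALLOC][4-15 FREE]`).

Op 1: a = malloc(3) -> a = 0; heap: [0-2 ALLOC][3-42 FREE]
Op 2: a = realloc(a, 3) -> a = 0; heap: [0-2 ALLOC][3-42 FREE]
Op 3: a = realloc(a, 2) -> a = 0; heap: [0-1 ALLOC][2-42 FREE]
Op 4: b = malloc(11) -> b = 2; heap: [0-1 ALLOC][2-12 ALLOC][13-42 FREE]
Op 5: b = realloc(b, 20) -> b = 2; heap: [0-1 ALLOC][2-21 ALLOC][22-42 FREE]
Op 6: free(b) -> (freed b); heap: [0-1 ALLOC][2-42 FREE]
Op 7: c = malloc(10) -> c = 2; heap: [0-1 ALLOC][2-11 ALLOC][12-42 FREE]
Op 8: d = malloc(11) -> d = 12; heap: [0-1 ALLOC][2-11 ALLOC][12-22 ALLOC][23-42 FREE]
free(d): d = 12 -> block [12-22 ALLOC]; mark free, coalesce with adjacent free neighbors -> [0-1 ALLOC][2-11 ALLOC][12-42 FREE]

Answer: [0-1 ALLOC][2-11 ALLOC][12-42 FREE]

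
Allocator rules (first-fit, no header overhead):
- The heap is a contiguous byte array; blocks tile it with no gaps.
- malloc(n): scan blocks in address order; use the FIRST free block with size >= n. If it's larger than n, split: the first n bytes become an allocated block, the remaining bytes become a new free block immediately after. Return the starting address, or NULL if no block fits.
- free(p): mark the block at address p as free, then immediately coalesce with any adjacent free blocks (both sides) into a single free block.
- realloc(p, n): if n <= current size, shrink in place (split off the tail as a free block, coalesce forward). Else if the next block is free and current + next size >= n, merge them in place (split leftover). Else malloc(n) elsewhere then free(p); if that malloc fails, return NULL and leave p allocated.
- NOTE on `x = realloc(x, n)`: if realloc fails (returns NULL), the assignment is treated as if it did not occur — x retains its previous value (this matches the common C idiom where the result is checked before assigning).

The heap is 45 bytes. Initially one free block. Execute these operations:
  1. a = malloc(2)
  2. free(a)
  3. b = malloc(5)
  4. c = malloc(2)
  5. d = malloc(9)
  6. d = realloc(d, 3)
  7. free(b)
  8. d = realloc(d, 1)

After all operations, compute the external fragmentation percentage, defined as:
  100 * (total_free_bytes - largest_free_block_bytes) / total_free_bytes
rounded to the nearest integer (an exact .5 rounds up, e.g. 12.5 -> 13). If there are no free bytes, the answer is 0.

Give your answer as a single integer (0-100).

Op 1: a = malloc(2) -> a = 0; heap: [0-1 ALLOC][2-44 FREE]
Op 2: free(a) -> (freed a); heap: [0-44 FREE]
Op 3: b = malloc(5) -> b = 0; heap: [0-4 ALLOC][5-44 FREE]
Op 4: c = malloc(2) -> c = 5; heap: [0-4 ALLOC][5-6 ALLOC][7-44 FREE]
Op 5: d = malloc(9) -> d = 7; heap: [0-4 ALLOC][5-6 ALLOC][7-15 ALLOC][16-44 FREE]
Op 6: d = realloc(d, 3) -> d = 7; heap: [0-4 ALLOC][5-6 ALLOC][7-9 ALLOC][10-44 FREE]
Op 7: free(b) -> (freed b); heap: [0-4 FREE][5-6 ALLOC][7-9 ALLOC][10-44 FREE]
Op 8: d = realloc(d, 1) -> d = 7; heap: [0-4 FREE][5-6 ALLOC][7-7 ALLOC][8-44 FREE]
Free blocks: [5 37] total_free=42 largest=37 -> 100*(42-37)/42 = 500/42 ≈ 11.905 -> rounds to 12

Answer: 12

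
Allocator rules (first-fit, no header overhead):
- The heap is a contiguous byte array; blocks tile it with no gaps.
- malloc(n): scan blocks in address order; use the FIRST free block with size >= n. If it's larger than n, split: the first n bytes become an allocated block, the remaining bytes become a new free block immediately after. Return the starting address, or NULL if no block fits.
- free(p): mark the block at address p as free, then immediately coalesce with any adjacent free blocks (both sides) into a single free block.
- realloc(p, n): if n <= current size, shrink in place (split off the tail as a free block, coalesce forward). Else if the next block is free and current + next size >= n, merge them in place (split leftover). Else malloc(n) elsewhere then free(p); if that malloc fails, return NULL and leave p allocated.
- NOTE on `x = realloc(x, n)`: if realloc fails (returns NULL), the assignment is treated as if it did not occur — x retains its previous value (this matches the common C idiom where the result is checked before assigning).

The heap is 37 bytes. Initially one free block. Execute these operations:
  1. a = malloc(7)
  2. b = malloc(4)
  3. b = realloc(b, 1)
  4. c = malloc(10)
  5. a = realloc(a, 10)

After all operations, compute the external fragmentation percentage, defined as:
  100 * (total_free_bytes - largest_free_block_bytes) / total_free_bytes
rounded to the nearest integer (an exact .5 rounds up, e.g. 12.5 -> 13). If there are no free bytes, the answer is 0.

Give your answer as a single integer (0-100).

Op 1: a = malloc(7) -> a = 0; heap: [0-6 ALLOC][7-36 FREE]
Op 2: b = malloc(4) -> b = 7; heap: [0-6 ALLOC][7-10 ALLOC][11-36 FREE]
Op 3: b = realloc(b, 1) -> b = 7; heap: [0-6 ALLOC][7-7 ALLOC][8-36 FREE]
Op 4: c = malloc(10) -> c = 8; heap: [0-6 ALLOC][7-7 ALLOC][8-17 ALLOC][18-36 FREE]
Op 5: a = realloc(a, 10) -> a = 18; heap: [0-6 FREE][7-7 ALLOC][8-17 ALLOC][18-27 ALLOC][28-36 FREE]
Free blocks: [7 9] total_free=16 largest=9 -> 100*(16-9)/16 = 700/16 = 43.75 -> rounds to 44

Answer: 44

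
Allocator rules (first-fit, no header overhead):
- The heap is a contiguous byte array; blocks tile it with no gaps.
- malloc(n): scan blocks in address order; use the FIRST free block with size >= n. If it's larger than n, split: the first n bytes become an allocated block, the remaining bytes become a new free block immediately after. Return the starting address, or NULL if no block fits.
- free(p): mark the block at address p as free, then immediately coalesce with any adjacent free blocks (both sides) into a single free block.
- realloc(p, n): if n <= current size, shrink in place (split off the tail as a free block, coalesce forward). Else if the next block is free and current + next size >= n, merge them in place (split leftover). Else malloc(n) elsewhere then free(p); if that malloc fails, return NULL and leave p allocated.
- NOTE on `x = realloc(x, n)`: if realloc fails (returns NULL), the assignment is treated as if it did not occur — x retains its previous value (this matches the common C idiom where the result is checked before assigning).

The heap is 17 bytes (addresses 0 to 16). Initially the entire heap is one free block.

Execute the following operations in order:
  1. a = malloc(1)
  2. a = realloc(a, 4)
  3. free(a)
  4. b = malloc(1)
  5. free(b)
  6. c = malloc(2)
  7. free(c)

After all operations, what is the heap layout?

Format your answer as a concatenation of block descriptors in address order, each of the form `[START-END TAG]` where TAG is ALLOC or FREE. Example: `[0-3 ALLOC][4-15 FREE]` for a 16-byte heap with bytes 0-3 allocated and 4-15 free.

Answer: [0-16 FREE]

Derivation:
Op 1: a = malloc(1) -> a = 0; heap: [0-0 ALLOC][1-16 FREE]
Op 2: a = realloc(a, 4) -> a = 0; heap: [0-3 ALLOC][4-16 FREE]
Op 3: free(a) -> (freed a); heap: [0-16 FREE]
Op 4: b = malloc(1) -> b = 0; heap: [0-0 ALLOC][1-16 FREE]
Op 5: free(b) -> (freed b); heap: [0-16 FREE]
Op 6: c = malloc(2) -> c = 0; heap: [0-1 ALLOC][2-16 FREE]
Op 7: free(c) -> (freed c); heap: [0-16 FREE]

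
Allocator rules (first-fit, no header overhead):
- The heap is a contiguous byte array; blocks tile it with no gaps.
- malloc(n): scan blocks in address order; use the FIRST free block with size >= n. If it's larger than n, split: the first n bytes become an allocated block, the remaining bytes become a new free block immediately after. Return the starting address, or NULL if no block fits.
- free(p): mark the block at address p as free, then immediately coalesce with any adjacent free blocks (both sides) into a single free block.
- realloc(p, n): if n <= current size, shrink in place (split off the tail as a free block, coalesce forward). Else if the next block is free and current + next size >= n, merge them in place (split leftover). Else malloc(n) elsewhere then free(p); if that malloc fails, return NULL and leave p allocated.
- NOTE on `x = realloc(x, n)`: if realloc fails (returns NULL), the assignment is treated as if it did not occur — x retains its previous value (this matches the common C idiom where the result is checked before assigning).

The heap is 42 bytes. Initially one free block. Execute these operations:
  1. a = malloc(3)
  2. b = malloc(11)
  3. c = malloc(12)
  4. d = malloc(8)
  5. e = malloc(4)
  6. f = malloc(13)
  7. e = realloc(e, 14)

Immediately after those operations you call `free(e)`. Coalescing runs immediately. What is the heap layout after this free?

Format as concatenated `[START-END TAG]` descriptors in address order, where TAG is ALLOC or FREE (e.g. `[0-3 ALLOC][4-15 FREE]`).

Op 1: a = malloc(3) -> a = 0; heap: [0-2 ALLOC][3-41 FREE]
Op 2: b = malloc(11) -> b = 3; heap: [0-2 ALLOC][3-13 ALLOC][14-41 FREE]
Op 3: c = malloc(12) -> c = 14; heap: [0-2 ALLOC][3-13 ALLOC][14-25 ALLOC][26-41 FREE]
Op 4: d = malloc(8) -> d = 26; heap: [0-2 ALLOC][3-13 ALLOC][14-25 ALLOC][26-33 ALLOC][34-41 FREE]
Op 5: e = malloc(4) -> e = 34; heap: [0-2 ALLOC][3-13 ALLOC][14-25 ALLOC][26-33 ALLOC][34-37 ALLOC][38-41 FREE]
Op 6: f = malloc(13) -> f = NULL; heap: [0-2 ALLOC][3-13 ALLOC][14-25 ALLOC][26-33 ALLOC][34-37 ALLOC][38-41 FREE]
Op 7: e = realloc(e, 14) -> NULL (e unchanged); heap: [0-2 ALLOC][3-13 ALLOC][14-25 ALLOC][26-33 ALLOC][34-37 ALLOC][38-41 FREE]
free(e): e = 34 -> block [34-37 ALLOC]; mark free, coalesce with adjacent free neighbors -> [0-2 ALLOC][3-13 ALLOC][14-25 ALLOC][26-33 ALLOC][34-41 FREE]

Answer: [0-2 ALLOC][3-13 ALLOC][14-25 ALLOC][26-33 ALLOC][34-41 FREE]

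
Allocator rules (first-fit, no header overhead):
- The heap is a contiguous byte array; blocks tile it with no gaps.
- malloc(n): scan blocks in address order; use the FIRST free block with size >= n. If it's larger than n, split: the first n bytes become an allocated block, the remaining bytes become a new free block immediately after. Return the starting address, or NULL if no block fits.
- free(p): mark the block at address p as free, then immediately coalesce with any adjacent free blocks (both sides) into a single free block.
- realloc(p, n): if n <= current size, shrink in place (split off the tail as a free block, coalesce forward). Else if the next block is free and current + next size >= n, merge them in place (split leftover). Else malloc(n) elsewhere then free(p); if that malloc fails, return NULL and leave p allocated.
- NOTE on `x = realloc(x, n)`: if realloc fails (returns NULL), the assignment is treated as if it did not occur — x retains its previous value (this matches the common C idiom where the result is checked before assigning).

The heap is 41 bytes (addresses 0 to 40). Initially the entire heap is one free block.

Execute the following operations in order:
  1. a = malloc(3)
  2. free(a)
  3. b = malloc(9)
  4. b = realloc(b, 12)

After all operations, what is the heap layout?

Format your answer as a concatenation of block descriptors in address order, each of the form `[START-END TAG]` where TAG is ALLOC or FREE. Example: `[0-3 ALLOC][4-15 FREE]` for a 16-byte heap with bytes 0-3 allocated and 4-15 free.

Op 1: a = malloc(3) -> a = 0; heap: [0-2 ALLOC][3-40 FREE]
Op 2: free(a) -> (freed a); heap: [0-40 FREE]
Op 3: b = malloc(9) -> b = 0; heap: [0-8 ALLOC][9-40 FREE]
Op 4: b = realloc(b, 12) -> b = 0; heap: [0-11 ALLOC][12-40 FREE]

Answer: [0-11 ALLOC][12-40 FREE]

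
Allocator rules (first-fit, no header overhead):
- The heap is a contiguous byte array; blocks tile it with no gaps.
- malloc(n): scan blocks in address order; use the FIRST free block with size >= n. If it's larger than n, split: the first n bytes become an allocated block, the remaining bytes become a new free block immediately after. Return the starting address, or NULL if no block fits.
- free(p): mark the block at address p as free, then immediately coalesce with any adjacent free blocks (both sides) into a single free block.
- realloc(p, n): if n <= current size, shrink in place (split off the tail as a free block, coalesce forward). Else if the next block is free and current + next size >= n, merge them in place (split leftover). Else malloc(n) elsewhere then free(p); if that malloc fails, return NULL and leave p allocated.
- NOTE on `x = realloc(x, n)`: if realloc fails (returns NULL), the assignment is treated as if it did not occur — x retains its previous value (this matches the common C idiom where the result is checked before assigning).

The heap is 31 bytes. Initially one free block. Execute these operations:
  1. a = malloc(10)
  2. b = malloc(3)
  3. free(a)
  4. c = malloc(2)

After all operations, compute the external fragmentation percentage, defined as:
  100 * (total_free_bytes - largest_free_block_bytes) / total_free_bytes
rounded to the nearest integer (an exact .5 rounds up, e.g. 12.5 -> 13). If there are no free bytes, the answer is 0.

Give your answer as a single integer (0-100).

Op 1: a = malloc(10) -> a = 0; heap: [0-9 ALLOC][10-30 FREE]
Op 2: b = malloc(3) -> b = 10; heap: [0-9 ALLOC][10-12 ALLOC][13-30 FREE]
Op 3: free(a) -> (freed a); heap: [0-9 FREE][10-12 ALLOC][13-30 FREE]
Op 4: c = malloc(2) -> c = 0; heap: [0-1 ALLOC][2-9 FREE][10-12 ALLOC][13-30 FREE]
Free blocks: [8 18] total_free=26 largest=18 -> 100*(26-18)/26 = 800/26 ≈ 30.769 -> rounds to 31

Answer: 31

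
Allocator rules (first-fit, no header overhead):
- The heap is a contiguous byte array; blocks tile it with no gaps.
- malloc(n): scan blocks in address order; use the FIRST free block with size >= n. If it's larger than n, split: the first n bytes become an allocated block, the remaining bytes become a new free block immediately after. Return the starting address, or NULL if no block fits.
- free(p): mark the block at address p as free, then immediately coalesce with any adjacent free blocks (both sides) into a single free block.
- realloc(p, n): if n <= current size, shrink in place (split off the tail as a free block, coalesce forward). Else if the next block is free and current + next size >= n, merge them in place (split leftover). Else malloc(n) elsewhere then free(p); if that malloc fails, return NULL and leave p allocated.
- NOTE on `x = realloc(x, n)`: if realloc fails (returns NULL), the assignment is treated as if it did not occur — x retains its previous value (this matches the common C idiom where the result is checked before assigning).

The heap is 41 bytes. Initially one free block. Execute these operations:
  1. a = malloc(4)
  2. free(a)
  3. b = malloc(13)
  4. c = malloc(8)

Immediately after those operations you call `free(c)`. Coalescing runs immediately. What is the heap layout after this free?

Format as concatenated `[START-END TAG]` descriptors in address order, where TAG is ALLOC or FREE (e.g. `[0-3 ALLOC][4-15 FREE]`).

Answer: [0-12 ALLOC][13-40 FREE]

Derivation:
Op 1: a = malloc(4) -> a = 0; heap: [0-3 ALLOC][4-40 FREE]
Op 2: free(a) -> (freed a); heap: [0-40 FREE]
Op 3: b = malloc(13) -> b = 0; heap: [0-12 ALLOC][13-40 FREE]
Op 4: c = malloc(8) -> c = 13; heap: [0-12 ALLOC][13-20 ALLOC][21-40 FREE]
free(c): c = 13 -> block [13-20 ALLOC]; mark free, coalesce with adjacent free neighbors -> [0-12 ALLOC][13-40 FREE]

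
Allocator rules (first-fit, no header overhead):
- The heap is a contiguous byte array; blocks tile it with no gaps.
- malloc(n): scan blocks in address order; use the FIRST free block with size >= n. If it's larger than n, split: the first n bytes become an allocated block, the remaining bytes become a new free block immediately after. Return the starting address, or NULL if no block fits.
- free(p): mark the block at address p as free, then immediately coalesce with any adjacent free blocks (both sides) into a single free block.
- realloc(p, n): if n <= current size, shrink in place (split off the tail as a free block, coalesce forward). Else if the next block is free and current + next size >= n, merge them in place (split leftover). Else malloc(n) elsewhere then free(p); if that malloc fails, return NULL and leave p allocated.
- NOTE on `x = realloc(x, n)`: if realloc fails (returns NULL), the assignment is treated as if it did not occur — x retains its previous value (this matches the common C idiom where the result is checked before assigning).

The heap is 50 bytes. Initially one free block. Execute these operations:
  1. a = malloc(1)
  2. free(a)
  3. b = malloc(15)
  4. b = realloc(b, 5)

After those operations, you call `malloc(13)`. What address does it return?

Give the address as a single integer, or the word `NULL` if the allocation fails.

Answer: 5

Derivation:
Op 1: a = malloc(1) -> a = 0; heap: [0-0 ALLOC][1-49 FREE]
Op 2: free(a) -> (freed a); heap: [0-49 FREE]
Op 3: b = malloc(15) -> b = 0; heap: [0-14 ALLOC][15-49 FREE]
Op 4: b = realloc(b, 5) -> b = 0; heap: [0-4 ALLOC][5-49 FREE]
malloc(13): first-fit scan over [0-4 ALLOC][5-49 FREE] -> 5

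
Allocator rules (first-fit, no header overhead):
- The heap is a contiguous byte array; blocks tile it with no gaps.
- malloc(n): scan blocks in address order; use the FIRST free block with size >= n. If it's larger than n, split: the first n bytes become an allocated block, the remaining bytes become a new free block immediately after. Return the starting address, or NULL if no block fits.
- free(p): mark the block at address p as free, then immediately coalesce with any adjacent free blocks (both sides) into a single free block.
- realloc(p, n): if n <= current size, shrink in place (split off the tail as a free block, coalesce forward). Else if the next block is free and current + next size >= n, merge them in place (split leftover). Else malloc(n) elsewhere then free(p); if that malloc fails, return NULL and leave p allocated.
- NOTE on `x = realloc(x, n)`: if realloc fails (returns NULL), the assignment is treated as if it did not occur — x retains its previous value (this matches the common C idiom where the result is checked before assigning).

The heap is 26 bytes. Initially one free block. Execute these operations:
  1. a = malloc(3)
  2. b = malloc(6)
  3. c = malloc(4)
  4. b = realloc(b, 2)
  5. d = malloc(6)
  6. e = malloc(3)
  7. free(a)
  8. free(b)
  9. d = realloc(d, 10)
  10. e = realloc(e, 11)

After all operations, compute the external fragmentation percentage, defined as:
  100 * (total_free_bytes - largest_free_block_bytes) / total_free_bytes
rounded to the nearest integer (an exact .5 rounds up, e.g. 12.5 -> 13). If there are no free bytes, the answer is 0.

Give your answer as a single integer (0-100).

Op 1: a = malloc(3) -> a = 0; heap: [0-2 ALLOC][3-25 FREE]
Op 2: b = malloc(6) -> b = 3; heap: [0-2 ALLOC][3-8 ALLOC][9-25 FREE]
Op 3: c = malloc(4) -> c = 9; heap: [0-2 ALLOC][3-8 ALLOC][9-12 ALLOC][13-25 FREE]
Op 4: b = realloc(b, 2) -> b = 3; heap: [0-2 ALLOC][3-4 ALLOC][5-8 FREE][9-12 ALLOC][13-25 FREE]
Op 5: d = malloc(6) -> d = 13; heap: [0-2 ALLOC][3-4 ALLOC][5-8 FREE][9-12 ALLOC][13-18 ALLOC][19-25 FREE]
Op 6: e = malloc(3) -> e = 5; heap: [0-2 ALLOC][3-4 ALLOC][5-7 ALLOC][8-8 FREE][9-12 ALLOC][13-18 ALLOC][19-25 FREE]
Op 7: free(a) -> (freed a); heap: [0-2 FREE][3-4 ALLOC][5-7 ALLOC][8-8 FREE][9-12 ALLOC][13-18 ALLOC][19-25 FREE]
Op 8: free(b) -> (freed b); heap: [0-4 FREE][5-7 ALLOC][8-8 FREE][9-12 ALLOC][13-18 ALLOC][19-25 FREE]
Op 9: d = realloc(d, 10) -> d = 13; heap: [0-4 FREE][5-7 ALLOC][8-8 FREE][9-12 ALLOC][13-22 ALLOC][23-25 FREE]
Op 10: e = realloc(e, 11) -> NULL (e unchanged); heap: [0-4 FREE][5-7 ALLOC][8-8 FREE][9-12 ALLOC][13-22 ALLOC][23-25 FREE]
Free blocks: [5 1 3] total_free=9 largest=5 -> 100*(9-5)/9 = 400/9 ≈ 44.444 -> rounds to 44

Answer: 44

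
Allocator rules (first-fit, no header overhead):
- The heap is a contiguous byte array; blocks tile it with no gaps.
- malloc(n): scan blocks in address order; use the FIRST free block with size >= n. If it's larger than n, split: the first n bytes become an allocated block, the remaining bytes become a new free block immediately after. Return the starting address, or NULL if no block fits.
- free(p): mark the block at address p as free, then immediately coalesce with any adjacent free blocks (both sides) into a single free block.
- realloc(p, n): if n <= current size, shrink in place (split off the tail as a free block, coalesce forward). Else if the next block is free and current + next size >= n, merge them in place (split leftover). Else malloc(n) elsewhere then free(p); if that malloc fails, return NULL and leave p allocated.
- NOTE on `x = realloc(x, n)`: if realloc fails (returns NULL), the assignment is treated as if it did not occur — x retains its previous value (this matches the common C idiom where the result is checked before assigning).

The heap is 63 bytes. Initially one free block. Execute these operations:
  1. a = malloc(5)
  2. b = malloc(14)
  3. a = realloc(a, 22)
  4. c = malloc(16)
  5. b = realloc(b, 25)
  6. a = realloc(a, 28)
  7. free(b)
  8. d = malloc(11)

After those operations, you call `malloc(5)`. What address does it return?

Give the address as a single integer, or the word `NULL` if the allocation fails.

Op 1: a = malloc(5) -> a = 0; heap: [0-4 ALLOC][5-62 FREE]
Op 2: b = malloc(14) -> b = 5; heap: [0-4 ALLOC][5-18 ALLOC][19-62 FREE]
Op 3: a = realloc(a, 22) -> a = 19; heap: [0-4 FREE][5-18 ALLOC][19-40 ALLOC][41-62 FREE]
Op 4: c = malloc(16) -> c = 41; heap: [0-4 FREE][5-18 ALLOC][19-40 ALLOC][41-56 ALLOC][57-62 FREE]
Op 5: b = realloc(b, 25) -> NULL (b unchanged); heap: [0-4 FREE][5-18 ALLOC][19-40 ALLOC][41-56 ALLOC][57-62 FREE]
Op 6: a = realloc(a, 28) -> NULL (a unchanged); heap: [0-4 FREE][5-18 ALLOC][19-40 ALLOC][41-56 ALLOC][57-62 FREE]
Op 7: free(b) -> (freed b); heap: [0-18 FREE][19-40 ALLOC][41-56 ALLOC][57-62 FREE]
Op 8: d = malloc(11) -> d = 0; heap: [0-10 ALLOC][11-18 FREE][19-40 ALLOC][41-56 ALLOC][57-62 FREE]
malloc(5): first-fit scan over [0-10 ALLOC][11-18 FREE][19-40 ALLOC][41-56 ALLOC][57-62 FREE] -> 11

Answer: 11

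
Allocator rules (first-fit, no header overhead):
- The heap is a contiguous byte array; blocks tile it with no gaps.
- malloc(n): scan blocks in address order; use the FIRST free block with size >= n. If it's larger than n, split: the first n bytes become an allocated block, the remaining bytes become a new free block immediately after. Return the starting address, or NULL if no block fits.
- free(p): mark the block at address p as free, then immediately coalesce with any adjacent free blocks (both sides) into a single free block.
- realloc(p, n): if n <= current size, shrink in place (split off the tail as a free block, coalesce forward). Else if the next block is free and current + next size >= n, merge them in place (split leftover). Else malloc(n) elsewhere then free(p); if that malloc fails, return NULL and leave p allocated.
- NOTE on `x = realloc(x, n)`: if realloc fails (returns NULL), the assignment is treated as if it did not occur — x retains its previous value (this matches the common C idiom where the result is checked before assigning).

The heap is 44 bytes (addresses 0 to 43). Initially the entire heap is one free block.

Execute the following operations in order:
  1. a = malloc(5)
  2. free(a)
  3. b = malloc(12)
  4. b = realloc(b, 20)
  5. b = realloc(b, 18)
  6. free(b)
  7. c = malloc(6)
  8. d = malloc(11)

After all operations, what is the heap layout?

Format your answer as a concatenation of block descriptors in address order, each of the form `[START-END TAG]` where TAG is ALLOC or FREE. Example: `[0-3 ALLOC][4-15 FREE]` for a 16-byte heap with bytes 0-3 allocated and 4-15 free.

Op 1: a = malloc(5) -> a = 0; heap: [0-4 ALLOC][5-43 FREE]
Op 2: free(a) -> (freed a); heap: [0-43 FREE]
Op 3: b = malloc(12) -> b = 0; heap: [0-11 ALLOC][12-43 FREE]
Op 4: b = realloc(b, 20) -> b = 0; heap: [0-19 ALLOC][20-43 FREE]
Op 5: b = realloc(b, 18) -> b = 0; heap: [0-17 ALLOC][18-43 FREE]
Op 6: free(b) -> (freed b); heap: [0-43 FREE]
Op 7: c = malloc(6) -> c = 0; heap: [0-5 ALLOC][6-43 FREE]
Op 8: d = malloc(11) -> d = 6; heap: [0-5 ALLOC][6-16 ALLOC][17-43 FREE]

Answer: [0-5 ALLOC][6-16 ALLOC][17-43 FREE]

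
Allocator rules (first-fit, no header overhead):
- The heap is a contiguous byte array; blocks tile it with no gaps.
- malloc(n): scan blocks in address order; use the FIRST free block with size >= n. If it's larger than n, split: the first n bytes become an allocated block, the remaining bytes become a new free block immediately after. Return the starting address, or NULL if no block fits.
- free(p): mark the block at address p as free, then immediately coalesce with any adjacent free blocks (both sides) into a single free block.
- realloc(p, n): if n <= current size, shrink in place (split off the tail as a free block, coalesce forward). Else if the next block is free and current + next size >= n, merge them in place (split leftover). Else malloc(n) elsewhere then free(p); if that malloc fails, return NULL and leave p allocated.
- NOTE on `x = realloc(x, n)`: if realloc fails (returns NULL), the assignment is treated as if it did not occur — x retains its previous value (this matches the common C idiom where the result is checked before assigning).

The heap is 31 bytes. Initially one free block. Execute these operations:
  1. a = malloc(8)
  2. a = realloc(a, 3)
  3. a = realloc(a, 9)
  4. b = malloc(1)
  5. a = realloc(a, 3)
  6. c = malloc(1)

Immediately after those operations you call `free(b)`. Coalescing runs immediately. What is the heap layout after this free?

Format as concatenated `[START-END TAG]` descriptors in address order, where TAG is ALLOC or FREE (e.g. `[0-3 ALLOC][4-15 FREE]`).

Op 1: a = malloc(8) -> a = 0; heap: [0-7 ALLOC][8-30 FREE]
Op 2: a = realloc(a, 3) -> a = 0; heap: [0-2 ALLOC][3-30 FREE]
Op 3: a = realloc(a, 9) -> a = 0; heap: [0-8 ALLOC][9-30 FREE]
Op 4: b = malloc(1) -> b = 9; heap: [0-8 ALLOC][9-9 ALLOC][10-30 FREE]
Op 5: a = realloc(a, 3) -> a = 0; heap: [0-2 ALLOC][3-8 FREE][9-9 ALLOC][10-30 FREE]
Op 6: c = malloc(1) -> c = 3; heap: [0-2 ALLOC][3-3 ALLOC][4-8 FREE][9-9 ALLOC][10-30 FREE]
free(b): b = 9 -> block [9-9 ALLOC]; mark free, coalesce with adjacent free neighbors -> [0-2 ALLOC][3-3 ALLOC][4-30 FREE]

Answer: [0-2 ALLOC][3-3 ALLOC][4-30 FREE]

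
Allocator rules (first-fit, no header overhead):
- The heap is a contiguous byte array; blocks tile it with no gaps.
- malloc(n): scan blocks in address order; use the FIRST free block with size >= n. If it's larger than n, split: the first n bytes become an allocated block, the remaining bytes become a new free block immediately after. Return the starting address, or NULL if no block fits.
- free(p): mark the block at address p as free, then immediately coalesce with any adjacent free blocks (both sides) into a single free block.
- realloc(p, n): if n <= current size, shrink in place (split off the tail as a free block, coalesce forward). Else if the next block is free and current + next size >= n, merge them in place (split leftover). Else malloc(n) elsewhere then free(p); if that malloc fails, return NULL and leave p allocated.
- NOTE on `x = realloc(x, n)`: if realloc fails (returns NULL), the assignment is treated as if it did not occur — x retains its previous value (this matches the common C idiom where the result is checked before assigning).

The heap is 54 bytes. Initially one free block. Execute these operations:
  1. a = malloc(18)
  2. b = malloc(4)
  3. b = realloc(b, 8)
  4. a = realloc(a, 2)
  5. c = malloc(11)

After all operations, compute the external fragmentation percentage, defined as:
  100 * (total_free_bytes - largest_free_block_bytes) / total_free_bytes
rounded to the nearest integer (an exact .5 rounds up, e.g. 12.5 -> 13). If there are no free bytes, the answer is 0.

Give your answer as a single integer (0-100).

Answer: 15

Derivation:
Op 1: a = malloc(18) -> a = 0; heap: [0-17 ALLOC][18-53 FREE]
Op 2: b = malloc(4) -> b = 18; heap: [0-17 ALLOC][18-21 ALLOC][22-53 FREE]
Op 3: b = realloc(b, 8) -> b = 18; heap: [0-17 ALLOC][18-25 ALLOC][26-53 FREE]
Op 4: a = realloc(a, 2) -> a = 0; heap: [0-1 ALLOC][2-17 FREE][18-25 ALLOC][26-53 FREE]
Op 5: c = malloc(11) -> c = 2; heap: [0-1 ALLOC][2-12 ALLOC][13-17 FREE][18-25 ALLOC][26-53 FREE]
Free blocks: [5 28] total_free=33 largest=28 -> 100*(33-28)/33 = 500/33 ≈ 15.152 -> rounds to 15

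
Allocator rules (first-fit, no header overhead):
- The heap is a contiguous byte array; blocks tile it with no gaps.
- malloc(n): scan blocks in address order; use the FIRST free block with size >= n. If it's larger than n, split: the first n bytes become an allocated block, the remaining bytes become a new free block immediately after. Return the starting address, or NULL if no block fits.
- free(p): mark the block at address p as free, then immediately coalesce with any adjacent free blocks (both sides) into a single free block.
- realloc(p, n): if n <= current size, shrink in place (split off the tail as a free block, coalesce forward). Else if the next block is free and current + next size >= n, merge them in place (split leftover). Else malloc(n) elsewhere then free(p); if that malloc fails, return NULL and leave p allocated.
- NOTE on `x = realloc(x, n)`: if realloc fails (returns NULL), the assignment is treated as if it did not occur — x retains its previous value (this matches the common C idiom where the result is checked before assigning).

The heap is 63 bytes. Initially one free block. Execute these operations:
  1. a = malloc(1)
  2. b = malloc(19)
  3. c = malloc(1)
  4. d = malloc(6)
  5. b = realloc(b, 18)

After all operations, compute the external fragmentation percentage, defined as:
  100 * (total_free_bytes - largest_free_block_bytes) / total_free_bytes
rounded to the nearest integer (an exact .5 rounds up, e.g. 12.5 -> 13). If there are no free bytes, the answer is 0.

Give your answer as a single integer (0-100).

Op 1: a = malloc(1) -> a = 0; heap: [0-0 ALLOC][1-62 FREE]
Op 2: b = malloc(19) -> b = 1; heap: [0-0 ALLOC][1-19 ALLOC][20-62 FREE]
Op 3: c = malloc(1) -> c = 20; heap: [0-0 ALLOC][1-19 ALLOC][20-20 ALLOC][21-62 FREE]
Op 4: d = malloc(6) -> d = 21; heap: [0-0 ALLOC][1-19 ALLOC][20-20 ALLOC][21-26 ALLOC][27-62 FREE]
Op 5: b = realloc(b, 18) -> b = 1; heap: [0-0 ALLOC][1-18 ALLOC][19-19 FREE][20-20 ALLOC][21-26 ALLOC][27-62 FREE]
Free blocks: [1 36] total_free=37 largest=36 -> 100*(37-36)/37 = 100/37 ≈ 2.703 -> rounds to 3

Answer: 3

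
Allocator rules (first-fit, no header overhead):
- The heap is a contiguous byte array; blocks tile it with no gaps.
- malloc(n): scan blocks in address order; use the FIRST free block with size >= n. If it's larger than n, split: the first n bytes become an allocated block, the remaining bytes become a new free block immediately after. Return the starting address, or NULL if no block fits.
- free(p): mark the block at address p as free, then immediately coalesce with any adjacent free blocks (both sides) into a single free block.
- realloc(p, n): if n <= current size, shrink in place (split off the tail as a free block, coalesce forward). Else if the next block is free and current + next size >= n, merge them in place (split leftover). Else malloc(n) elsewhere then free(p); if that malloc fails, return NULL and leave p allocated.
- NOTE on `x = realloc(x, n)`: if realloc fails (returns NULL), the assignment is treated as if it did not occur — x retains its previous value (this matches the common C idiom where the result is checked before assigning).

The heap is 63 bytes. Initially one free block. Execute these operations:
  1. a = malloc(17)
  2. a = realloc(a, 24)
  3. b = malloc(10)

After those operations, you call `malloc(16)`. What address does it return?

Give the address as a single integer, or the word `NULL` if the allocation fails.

Answer: 34

Derivation:
Op 1: a = malloc(17) -> a = 0; heap: [0-16 ALLOC][17-62 FREE]
Op 2: a = realloc(a, 24) -> a = 0; heap: [0-23 ALLOC][24-62 FREE]
Op 3: b = malloc(10) -> b = 24; heap: [0-23 ALLOC][24-33 ALLOC][34-62 FREE]
malloc(16): first-fit scan over [0-23 ALLOC][24-33 ALLOC][34-62 FREE] -> 34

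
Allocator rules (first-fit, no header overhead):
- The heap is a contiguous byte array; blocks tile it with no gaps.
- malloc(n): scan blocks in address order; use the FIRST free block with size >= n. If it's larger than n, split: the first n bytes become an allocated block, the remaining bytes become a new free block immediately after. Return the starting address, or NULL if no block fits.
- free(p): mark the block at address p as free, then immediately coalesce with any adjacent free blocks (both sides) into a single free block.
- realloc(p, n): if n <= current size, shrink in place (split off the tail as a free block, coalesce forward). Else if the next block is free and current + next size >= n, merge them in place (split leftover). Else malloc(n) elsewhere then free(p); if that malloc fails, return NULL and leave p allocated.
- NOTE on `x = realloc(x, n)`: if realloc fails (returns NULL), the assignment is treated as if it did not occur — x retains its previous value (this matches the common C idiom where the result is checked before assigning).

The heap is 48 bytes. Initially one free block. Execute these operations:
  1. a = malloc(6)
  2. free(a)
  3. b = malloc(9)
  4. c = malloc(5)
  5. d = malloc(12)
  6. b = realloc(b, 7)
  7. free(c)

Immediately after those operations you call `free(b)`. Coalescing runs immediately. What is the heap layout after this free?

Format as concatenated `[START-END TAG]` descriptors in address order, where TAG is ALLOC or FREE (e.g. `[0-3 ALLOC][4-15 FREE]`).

Op 1: a = malloc(6) -> a = 0; heap: [0-5 ALLOC][6-47 FREE]
Op 2: free(a) -> (freed a); heap: [0-47 FREE]
Op 3: b = malloc(9) -> b = 0; heap: [0-8 ALLOC][9-47 FREE]
Op 4: c = malloc(5) -> c = 9; heap: [0-8 ALLOC][9-13 ALLOC][14-47 FREE]
Op 5: d = malloc(12) -> d = 14; heap: [0-8 ALLOC][9-13 ALLOC][14-25 ALLOC][26-47 FREE]
Op 6: b = realloc(b, 7) -> b = 0; heap: [0-6 ALLOC][7-8 FREE][9-13 ALLOC][14-25 ALLOC][26-47 FREE]
Op 7: free(c) -> (freed c); heap: [0-6 ALLOC][7-13 FREE][14-25 ALLOC][26-47 FREE]
free(b): b = 0 -> block [0-6 ALLOC]; mark free, coalesce with adjacent free neighbors -> [0-13 FREE][14-25 ALLOC][26-47 FREE]

Answer: [0-13 FREE][14-25 ALLOC][26-47 FREE]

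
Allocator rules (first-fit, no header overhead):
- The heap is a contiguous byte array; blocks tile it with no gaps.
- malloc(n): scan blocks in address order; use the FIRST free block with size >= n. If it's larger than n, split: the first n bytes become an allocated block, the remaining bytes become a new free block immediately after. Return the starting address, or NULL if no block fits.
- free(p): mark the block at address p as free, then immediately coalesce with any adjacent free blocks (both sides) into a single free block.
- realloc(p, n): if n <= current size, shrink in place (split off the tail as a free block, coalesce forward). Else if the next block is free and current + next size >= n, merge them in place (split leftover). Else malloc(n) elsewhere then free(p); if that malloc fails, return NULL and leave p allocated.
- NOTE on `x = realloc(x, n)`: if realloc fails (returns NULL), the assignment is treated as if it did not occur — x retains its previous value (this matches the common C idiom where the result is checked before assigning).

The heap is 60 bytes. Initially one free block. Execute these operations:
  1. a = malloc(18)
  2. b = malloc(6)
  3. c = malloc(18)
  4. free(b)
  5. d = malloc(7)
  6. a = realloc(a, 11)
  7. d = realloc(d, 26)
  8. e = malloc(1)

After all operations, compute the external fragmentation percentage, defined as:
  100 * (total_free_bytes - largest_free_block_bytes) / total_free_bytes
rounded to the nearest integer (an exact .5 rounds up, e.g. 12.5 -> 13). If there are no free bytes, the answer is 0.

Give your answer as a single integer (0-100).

Op 1: a = malloc(18) -> a = 0; heap: [0-17 ALLOC][18-59 FREE]
Op 2: b = malloc(6) -> b = 18; heap: [0-17 ALLOC][18-23 ALLOC][24-59 FREE]
Op 3: c = malloc(18) -> c = 24; heap: [0-17 ALLOC][18-23 ALLOC][24-41 ALLOC][42-59 FREE]
Op 4: free(b) -> (freed b); heap: [0-17 ALLOC][18-23 FREE][24-41 ALLOC][42-59 FREE]
Op 5: d = malloc(7) -> d = 42; heap: [0-17 ALLOC][18-23 FREE][24-41 ALLOC][42-48 ALLOC][49-59 FREE]
Op 6: a = realloc(a, 11) -> a = 0; heap: [0-10 ALLOC][11-23 FREE][24-41 ALLOC][42-48 ALLOC][49-59 FREE]
Op 7: d = realloc(d, 26) -> NULL (d unchanged); heap: [0-10 ALLOC][11-23 FREE][24-41 ALLOC][42-48 ALLOC][49-59 FREE]
Op 8: e = malloc(1) -> e = 11; heap: [0-10 ALLOC][11-11 ALLOC][12-23 FREE][24-41 ALLOC][42-48 ALLOC][49-59 FREE]
Free blocks: [12 11] total_free=23 largest=12 -> 100*(23-12)/23 = 1100/23 ≈ 47.826 -> rounds to 48

Answer: 48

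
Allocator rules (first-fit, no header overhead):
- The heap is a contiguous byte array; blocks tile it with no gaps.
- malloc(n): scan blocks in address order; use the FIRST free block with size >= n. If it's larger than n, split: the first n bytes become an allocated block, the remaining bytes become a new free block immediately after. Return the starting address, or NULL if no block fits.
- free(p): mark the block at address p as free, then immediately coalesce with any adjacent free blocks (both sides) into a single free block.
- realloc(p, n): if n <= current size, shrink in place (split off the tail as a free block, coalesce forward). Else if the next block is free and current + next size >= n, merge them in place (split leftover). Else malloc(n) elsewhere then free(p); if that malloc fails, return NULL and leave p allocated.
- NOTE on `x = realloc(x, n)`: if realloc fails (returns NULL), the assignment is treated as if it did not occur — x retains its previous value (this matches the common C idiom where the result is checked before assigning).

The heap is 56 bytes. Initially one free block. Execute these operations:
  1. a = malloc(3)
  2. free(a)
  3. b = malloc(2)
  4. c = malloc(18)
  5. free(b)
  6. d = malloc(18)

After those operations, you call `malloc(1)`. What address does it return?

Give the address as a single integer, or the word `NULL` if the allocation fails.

Op 1: a = malloc(3) -> a = 0; heap: [0-2 ALLOC][3-55 FREE]
Op 2: free(a) -> (freed a); heap: [0-55 FREE]
Op 3: b = malloc(2) -> b = 0; heap: [0-1 ALLOC][2-55 FREE]
Op 4: c = malloc(18) -> c = 2; heap: [0-1 ALLOC][2-19 ALLOC][20-55 FREE]
Op 5: free(b) -> (freed b); heap: [0-1 FREE][2-19 ALLOC][20-55 FREE]
Op 6: d = malloc(18) -> d = 20; heap: [0-1 FREE][2-19 ALLOC][20-37 ALLOC][38-55 FREE]
malloc(1): first-fit scan over [0-1 FREE][2-19 ALLOC][20-37 ALLOC][38-55 FREE] -> 0

Answer: 0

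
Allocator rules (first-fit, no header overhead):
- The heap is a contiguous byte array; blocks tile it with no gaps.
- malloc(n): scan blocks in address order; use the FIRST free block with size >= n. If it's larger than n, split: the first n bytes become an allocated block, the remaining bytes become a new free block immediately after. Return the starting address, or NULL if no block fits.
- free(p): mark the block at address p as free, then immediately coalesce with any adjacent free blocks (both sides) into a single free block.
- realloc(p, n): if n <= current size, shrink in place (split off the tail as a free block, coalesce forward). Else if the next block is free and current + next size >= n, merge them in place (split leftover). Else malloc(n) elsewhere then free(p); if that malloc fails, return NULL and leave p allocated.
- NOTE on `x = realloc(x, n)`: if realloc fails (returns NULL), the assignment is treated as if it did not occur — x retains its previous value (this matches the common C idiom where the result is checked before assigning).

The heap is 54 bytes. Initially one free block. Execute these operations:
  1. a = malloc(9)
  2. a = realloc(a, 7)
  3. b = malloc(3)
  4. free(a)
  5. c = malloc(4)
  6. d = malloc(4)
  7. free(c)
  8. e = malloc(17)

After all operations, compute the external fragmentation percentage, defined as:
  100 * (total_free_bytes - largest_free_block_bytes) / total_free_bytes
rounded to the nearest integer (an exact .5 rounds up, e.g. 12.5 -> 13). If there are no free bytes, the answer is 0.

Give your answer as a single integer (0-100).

Answer: 23

Derivation:
Op 1: a = malloc(9) -> a = 0; heap: [0-8 ALLOC][9-53 FREE]
Op 2: a = realloc(a, 7) -> a = 0; heap: [0-6 ALLOC][7-53 FREE]
Op 3: b = malloc(3) -> b = 7; heap: [0-6 ALLOC][7-9 ALLOC][10-53 FREE]
Op 4: free(a) -> (freed a); heap: [0-6 FREE][7-9 ALLOC][10-53 FREE]
Op 5: c = malloc(4) -> c = 0; heap: [0-3 ALLOC][4-6 FREE][7-9 ALLOC][10-53 FREE]
Op 6: d = malloc(4) -> d = 10; heap: [0-3 ALLOC][4-6 FREE][7-9 ALLOC][10-13 ALLOC][14-53 FREE]
Op 7: free(c) -> (freed c); heap: [0-6 FREE][7-9 ALLOC][10-13 ALLOC][14-53 FREE]
Op 8: e = malloc(17) -> e = 14; heap: [0-6 FREE][7-9 ALLOC][10-13 ALLOC][14-30 ALLOC][31-53 FREE]
Free blocks: [7 23] total_free=30 largest=23 -> 100*(30-23)/30 = 700/30 ≈ 23.333 -> rounds to 23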